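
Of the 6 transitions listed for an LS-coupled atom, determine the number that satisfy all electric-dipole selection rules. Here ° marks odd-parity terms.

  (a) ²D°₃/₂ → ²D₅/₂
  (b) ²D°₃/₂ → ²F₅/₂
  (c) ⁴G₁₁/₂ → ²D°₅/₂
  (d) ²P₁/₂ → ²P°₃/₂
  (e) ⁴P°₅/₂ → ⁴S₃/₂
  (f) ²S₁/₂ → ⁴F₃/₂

(a) allowed
(b) allowed
(c) forbidden (ΔS, ΔL, ΔJ fail)
(d) allowed
(e) allowed
(f) forbidden (parity, ΔS, ΔL fail)
Total allowed: 4 of 6.

4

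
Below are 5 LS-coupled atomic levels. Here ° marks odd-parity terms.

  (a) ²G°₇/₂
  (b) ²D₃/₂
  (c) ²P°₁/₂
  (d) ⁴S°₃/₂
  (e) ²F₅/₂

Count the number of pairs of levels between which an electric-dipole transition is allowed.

2

(a)–(b): forbidden (ΔL, ΔJ).
(a)–(c): forbidden (parity, ΔL, ΔJ).
(a)–(d): forbidden (parity, ΔS, ΔL, ΔJ).
(a)–(e): allowed.
(b)–(c): allowed.
(b)–(d): forbidden (ΔS, ΔL).
(b)–(e): forbidden (parity).
(c)–(d): forbidden (parity, ΔS).
(c)–(e): forbidden (ΔL, ΔJ).
(d)–(e): forbidden (ΔS, ΔL).
Allowed pairs: 2 of 10.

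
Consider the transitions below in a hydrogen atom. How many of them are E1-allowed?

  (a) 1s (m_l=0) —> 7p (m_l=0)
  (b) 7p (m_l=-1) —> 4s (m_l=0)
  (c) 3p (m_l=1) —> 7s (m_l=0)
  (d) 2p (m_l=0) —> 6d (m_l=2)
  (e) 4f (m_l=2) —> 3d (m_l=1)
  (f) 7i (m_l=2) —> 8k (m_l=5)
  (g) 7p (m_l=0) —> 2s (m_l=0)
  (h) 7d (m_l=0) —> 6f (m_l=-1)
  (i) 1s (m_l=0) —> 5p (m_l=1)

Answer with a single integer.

7

(a) allowed
(b) allowed
(c) allowed
(d) forbidden — Δm_l = +2 (E1 requires Δm_l = 0, ±1)
(e) allowed
(f) forbidden — Δm_l = +3 (E1 requires Δm_l = 0, ±1)
(g) allowed
(h) allowed
(i) allowed
Total allowed: 7 of 9.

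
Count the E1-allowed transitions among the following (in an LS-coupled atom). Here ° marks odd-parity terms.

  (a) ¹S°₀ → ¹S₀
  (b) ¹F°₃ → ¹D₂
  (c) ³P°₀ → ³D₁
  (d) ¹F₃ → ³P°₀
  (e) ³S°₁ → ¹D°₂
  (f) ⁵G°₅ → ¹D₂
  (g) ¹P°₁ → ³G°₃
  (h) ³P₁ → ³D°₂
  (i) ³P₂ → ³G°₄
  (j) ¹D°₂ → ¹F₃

4

(a) forbidden (ΔL, ΔJ fail)
(b) allowed
(c) allowed
(d) forbidden (ΔS, ΔL, ΔJ fail)
(e) forbidden (parity, ΔS, ΔL fail)
(f) forbidden (ΔS, ΔL, ΔJ fail)
(g) forbidden (parity, ΔS, ΔL, ΔJ fail)
(h) allowed
(i) forbidden (ΔL, ΔJ fail)
(j) allowed
Total allowed: 4 of 10.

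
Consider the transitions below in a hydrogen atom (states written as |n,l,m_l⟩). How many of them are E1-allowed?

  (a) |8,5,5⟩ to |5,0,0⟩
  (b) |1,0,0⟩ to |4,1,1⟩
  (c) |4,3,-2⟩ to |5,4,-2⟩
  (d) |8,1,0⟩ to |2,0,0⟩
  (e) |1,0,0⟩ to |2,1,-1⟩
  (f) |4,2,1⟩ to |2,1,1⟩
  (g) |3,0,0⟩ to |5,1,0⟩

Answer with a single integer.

6

(a) forbidden — Δl = -5 (E1 requires Δl = ±1); Δm_l = -5 (E1 requires Δm_l = 0, ±1)
(b) allowed
(c) allowed
(d) allowed
(e) allowed
(f) allowed
(g) allowed
Total allowed: 6 of 7.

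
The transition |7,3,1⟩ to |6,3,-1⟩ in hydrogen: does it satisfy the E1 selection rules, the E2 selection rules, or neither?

Δl = 3 − 3 = +0; l_i + l_f = 6.
Δm_l = -2.
E1 (Δl = ±1, |Δm_l| ≤ 1): not satisfied.
E2 (Δl = 0,±2, l_i+l_f ≥ 2, |Δm_l| ≤ 2): satisfied.

E2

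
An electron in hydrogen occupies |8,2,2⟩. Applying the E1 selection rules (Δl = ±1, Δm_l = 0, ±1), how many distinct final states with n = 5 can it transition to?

E1 requires Δl = ±1, so l_f ∈ {1, 3}; with 0 ≤ l_f ≤ n_f−1 = 4, the allowed l_f values are {1, 3}.
For l_f = 1: m_f ∈ {m_i−1, m_i, m_i+1} ∩ [−1, 1] = {1} → 1 state.
For l_f = 3: m_f ∈ {m_i−1, m_i, m_i+1} ∩ [−3, 3] = {1, 2, 3} → 3 states.
Total: 4.

4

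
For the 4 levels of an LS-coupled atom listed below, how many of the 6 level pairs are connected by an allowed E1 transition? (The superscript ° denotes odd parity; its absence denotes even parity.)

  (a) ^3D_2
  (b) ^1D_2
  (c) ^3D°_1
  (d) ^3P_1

2

(a)–(b): forbidden (parity, ΔS).
(a)–(c): allowed.
(a)–(d): forbidden (parity).
(b)–(c): forbidden (ΔS).
(b)–(d): forbidden (parity, ΔS).
(c)–(d): allowed.
Allowed pairs: 2 of 6.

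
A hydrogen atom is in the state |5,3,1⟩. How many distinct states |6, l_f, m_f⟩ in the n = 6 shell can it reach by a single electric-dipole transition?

6

E1 requires Δl = ±1, so l_f ∈ {2, 4}; with 0 ≤ l_f ≤ n_f−1 = 5, the allowed l_f values are {2, 4}.
For l_f = 2: m_f ∈ {m_i−1, m_i, m_i+1} ∩ [−2, 2] = {0, 1, 2} → 3 states.
For l_f = 4: m_f ∈ {m_i−1, m_i, m_i+1} ∩ [−4, 4] = {0, 1, 2} → 3 states.
Total: 6.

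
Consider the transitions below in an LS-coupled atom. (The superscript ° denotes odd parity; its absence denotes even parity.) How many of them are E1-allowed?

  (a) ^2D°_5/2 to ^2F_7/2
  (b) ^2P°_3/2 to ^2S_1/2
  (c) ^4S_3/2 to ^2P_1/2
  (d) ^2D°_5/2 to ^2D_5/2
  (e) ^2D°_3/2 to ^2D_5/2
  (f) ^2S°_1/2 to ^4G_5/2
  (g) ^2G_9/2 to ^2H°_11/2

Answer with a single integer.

(a) allowed
(b) allowed
(c) forbidden (parity, ΔS fail)
(d) allowed
(e) allowed
(f) forbidden (ΔS, ΔL, ΔJ fail)
(g) allowed
Total allowed: 5 of 7.

5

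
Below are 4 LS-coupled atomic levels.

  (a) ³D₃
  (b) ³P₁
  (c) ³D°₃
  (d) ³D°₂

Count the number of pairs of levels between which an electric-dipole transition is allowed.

3

(a)–(b): forbidden (parity, ΔJ).
(a)–(c): allowed.
(a)–(d): allowed.
(b)–(c): forbidden (ΔJ).
(b)–(d): allowed.
(c)–(d): forbidden (parity).
Allowed pairs: 3 of 6.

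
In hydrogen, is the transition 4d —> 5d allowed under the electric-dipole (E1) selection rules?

l: 2 → 2 (Δl = +0). Δl = ±1 ✗.
The transition is electric-dipole forbidden.

forbidden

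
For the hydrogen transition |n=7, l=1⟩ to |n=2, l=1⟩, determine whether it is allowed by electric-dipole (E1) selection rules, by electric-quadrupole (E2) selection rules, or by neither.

E2

Δl = 1 − 1 = +0; l_i + l_f = 2.
E1 (Δl = ±1): not satisfied.
E2 (Δl = 0,±2, l_i+l_f ≥ 2): satisfied.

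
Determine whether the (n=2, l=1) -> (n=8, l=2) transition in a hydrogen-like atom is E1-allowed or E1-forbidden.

l: 1 → 2 (Δl = +1). Δl = ±1 passes.
All E1 selection rules are satisfied.

allowed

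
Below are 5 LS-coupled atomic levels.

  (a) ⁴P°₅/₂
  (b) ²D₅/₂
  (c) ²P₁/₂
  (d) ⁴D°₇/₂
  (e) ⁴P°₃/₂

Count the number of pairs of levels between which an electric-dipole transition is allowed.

0

(a)–(b): forbidden (ΔS).
(a)–(c): forbidden (ΔS, ΔJ).
(a)–(d): forbidden (parity).
(a)–(e): forbidden (parity).
(b)–(c): forbidden (parity, ΔJ).
(b)–(d): forbidden (ΔS).
(b)–(e): forbidden (ΔS).
(c)–(d): forbidden (ΔS, ΔJ).
(c)–(e): forbidden (ΔS).
(d)–(e): forbidden (parity, ΔJ).
Allowed pairs: 0 of 10.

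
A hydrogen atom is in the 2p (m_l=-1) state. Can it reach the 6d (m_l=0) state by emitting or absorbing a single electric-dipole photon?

l: 1 → 2 (Δl = +1). Δl = ±1 ok.
Δm_l = 0 − (-1) = +1. E1 requires Δm_l = 0, ±1: ok.
All E1 selection rules are satisfied.

allowed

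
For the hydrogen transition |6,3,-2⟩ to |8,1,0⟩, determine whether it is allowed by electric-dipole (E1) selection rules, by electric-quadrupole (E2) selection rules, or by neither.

Δl = 1 − 3 = -2; l_i + l_f = 4.
Δm_l = +2.
E1 (Δl = ±1, |Δm_l| ≤ 1): not satisfied.
E2 (Δl = 0,±2, l_i+l_f ≥ 2, |Δm_l| ≤ 2): satisfied.

E2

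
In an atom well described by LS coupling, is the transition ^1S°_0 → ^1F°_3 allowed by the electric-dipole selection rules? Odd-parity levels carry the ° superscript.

forbidden

Initial level: S=0, L=0, J=0, parity odd. Final level: S=0, L=3, J=3, parity odd.
Parity must change: odd → odd — ✗.
ΔS = 0: S: 0 → 0 — ✓.
ΔJ = 0, ±1 (not J=0↔0): J: 0 → 3, ΔJ = +3 — ✗.
ΔL = 0, ±1 (not L=0↔0): L: 0 → 3, ΔL = +3 — ✗.
Rule(s) violated: parity, ΔL, ΔJ.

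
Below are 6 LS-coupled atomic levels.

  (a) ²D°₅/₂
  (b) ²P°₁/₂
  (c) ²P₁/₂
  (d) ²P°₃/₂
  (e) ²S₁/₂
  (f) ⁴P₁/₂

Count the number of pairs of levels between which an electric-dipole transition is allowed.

4

(a)–(b): forbidden (parity, ΔJ).
(a)–(c): forbidden (ΔJ).
(a)–(d): forbidden (parity).
(a)–(e): forbidden (ΔL, ΔJ).
(a)–(f): forbidden (ΔS, ΔJ).
(b)–(c): allowed.
(b)–(d): forbidden (parity).
(b)–(e): allowed.
(b)–(f): forbidden (ΔS).
(c)–(d): allowed.
(c)–(e): forbidden (parity).
(c)–(f): forbidden (parity, ΔS).
(d)–(e): allowed.
(d)–(f): forbidden (ΔS).
(e)–(f): forbidden (parity, ΔS).
Allowed pairs: 4 of 15.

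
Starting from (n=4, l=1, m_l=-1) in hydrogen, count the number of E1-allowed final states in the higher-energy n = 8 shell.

4

E1 requires Δl = ±1, so l_f ∈ {0, 2}; with 0 ≤ l_f ≤ n_f−1 = 7, the allowed l_f values are {0, 2}.
For l_f = 0: m_f ∈ {m_i−1, m_i, m_i+1} ∩ [−0, 0] = {0} → 1 state.
For l_f = 2: m_f ∈ {m_i−1, m_i, m_i+1} ∩ [−2, 2] = {-2, -1, 0} → 3 states.
Total: 4.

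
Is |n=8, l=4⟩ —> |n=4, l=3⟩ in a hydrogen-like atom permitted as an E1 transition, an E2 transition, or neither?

E1

Δl = 3 − 4 = -1; l_i + l_f = 7.
E1 (Δl = ±1): satisfied.
E2 (Δl = 0,±2, l_i+l_f ≥ 2): not satisfied.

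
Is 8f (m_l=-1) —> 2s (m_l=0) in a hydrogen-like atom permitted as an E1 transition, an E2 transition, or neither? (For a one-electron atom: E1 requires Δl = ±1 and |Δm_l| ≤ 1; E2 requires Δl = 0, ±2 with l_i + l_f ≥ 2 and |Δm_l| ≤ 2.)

neither

Δl = 0 − 3 = -3; l_i + l_f = 3.
Δm_l = +1.
E1 (Δl = ±1, |Δm_l| ≤ 1): not satisfied.
E2 (Δl = 0,±2, l_i+l_f ≥ 2, |Δm_l| ≤ 2): not satisfied.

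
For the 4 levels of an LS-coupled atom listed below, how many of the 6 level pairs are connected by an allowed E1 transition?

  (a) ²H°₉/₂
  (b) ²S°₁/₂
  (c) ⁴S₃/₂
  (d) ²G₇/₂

(a)–(b): forbidden (parity, ΔL, ΔJ).
(a)–(c): forbidden (ΔS, ΔL, ΔJ).
(a)–(d): allowed.
(b)–(c): forbidden (ΔS, ΔL).
(b)–(d): forbidden (ΔL, ΔJ).
(c)–(d): forbidden (parity, ΔS, ΔL, ΔJ).
Allowed pairs: 1 of 6.

1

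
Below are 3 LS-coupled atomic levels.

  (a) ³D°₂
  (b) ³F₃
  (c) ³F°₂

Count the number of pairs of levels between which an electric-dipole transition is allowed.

2

(a)–(b): allowed.
(a)–(c): forbidden (parity).
(b)–(c): allowed.
Allowed pairs: 2 of 3.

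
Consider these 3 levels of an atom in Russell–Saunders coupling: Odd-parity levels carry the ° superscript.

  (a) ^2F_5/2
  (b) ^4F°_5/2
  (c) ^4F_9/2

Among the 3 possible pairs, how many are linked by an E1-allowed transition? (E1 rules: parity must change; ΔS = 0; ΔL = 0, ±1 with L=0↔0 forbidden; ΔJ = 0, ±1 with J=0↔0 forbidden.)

(a)–(b): forbidden (ΔS).
(a)–(c): forbidden (parity, ΔS, ΔJ).
(b)–(c): forbidden (ΔJ).
Allowed pairs: 0 of 3.

0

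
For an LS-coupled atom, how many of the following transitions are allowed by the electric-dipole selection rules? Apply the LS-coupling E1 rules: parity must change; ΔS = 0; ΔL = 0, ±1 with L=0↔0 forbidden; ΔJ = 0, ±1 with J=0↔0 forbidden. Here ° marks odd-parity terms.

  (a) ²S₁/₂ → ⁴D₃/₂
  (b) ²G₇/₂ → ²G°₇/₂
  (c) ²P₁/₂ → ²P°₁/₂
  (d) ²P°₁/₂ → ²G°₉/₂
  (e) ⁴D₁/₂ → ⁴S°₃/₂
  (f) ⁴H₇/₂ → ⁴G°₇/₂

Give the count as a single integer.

(a) forbidden (parity, ΔS, ΔL fail)
(b) allowed
(c) allowed
(d) forbidden (parity, ΔL, ΔJ fail)
(e) forbidden (ΔL fails)
(f) allowed
Total allowed: 3 of 6.

3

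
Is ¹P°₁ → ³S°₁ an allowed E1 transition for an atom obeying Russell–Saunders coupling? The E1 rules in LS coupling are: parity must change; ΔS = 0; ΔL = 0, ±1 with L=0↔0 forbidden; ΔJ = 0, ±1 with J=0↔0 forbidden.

forbidden

Reading off the term symbols: S 0→1, L 1→0, J 1→1, parity odd→odd.
Parity must change: odd → odd — fails.
ΔS = 0: S: 0 → 1 — fails.
ΔL = 0, ±1 (not L=0↔0): L: 1 → 0, ΔL = -1 — ok.
ΔJ = 0, ±1 (not J=0↔0): J: 1 → 1, ΔJ = +0 — ok.
Rule(s) violated: parity, ΔS.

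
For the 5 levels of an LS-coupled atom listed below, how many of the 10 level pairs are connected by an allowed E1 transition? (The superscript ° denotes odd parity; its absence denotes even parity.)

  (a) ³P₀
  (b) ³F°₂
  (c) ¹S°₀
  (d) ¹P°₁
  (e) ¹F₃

(a)–(b): forbidden (ΔL, ΔJ).
(a)–(c): forbidden (ΔS, ΔJ).
(a)–(d): forbidden (ΔS).
(a)–(e): forbidden (parity, ΔS, ΔL, ΔJ).
(b)–(c): forbidden (parity, ΔS, ΔL, ΔJ).
(b)–(d): forbidden (parity, ΔS, ΔL).
(b)–(e): forbidden (ΔS).
(c)–(d): forbidden (parity).
(c)–(e): forbidden (ΔL, ΔJ).
(d)–(e): forbidden (ΔL, ΔJ).
Allowed pairs: 0 of 10.

0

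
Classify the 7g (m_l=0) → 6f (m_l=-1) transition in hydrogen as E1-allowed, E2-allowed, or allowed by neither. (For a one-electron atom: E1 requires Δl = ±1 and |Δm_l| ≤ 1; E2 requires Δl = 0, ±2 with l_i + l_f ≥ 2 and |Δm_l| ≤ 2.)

E1

Δl = 3 − 4 = -1; l_i + l_f = 7.
Δm_l = -1.
E1 (Δl = ±1, |Δm_l| ≤ 1): satisfied.
E2 (Δl = 0,±2, l_i+l_f ≥ 2, |Δm_l| ≤ 2): not satisfied.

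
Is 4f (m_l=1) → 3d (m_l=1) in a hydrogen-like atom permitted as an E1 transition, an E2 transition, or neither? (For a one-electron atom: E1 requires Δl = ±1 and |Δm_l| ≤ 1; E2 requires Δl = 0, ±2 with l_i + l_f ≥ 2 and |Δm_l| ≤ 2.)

E1

Δl = 2 − 3 = -1; l_i + l_f = 5.
Δm_l = +0.
E1 (Δl = ±1, |Δm_l| ≤ 1): satisfied.
E2 (Δl = 0,±2, l_i+l_f ≥ 2, |Δm_l| ≤ 2): not satisfied.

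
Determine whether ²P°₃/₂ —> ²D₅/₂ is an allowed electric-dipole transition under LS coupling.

allowed

Initial level: S=1/2, L=1, J=3/2, parity odd. Final level: S=1/2, L=2, J=5/2, parity even.
Parity must change: odd → even — ✓.
ΔS = 0: S: 1/2 → 1/2 — ✓.
ΔL = 0, ±1 (not L=0↔0): L: 1 → 2, ΔL = +1 — ✓.
ΔJ = 0, ±1 (not J=0↔0): J: 3/2 → 5/2, ΔJ = +1 — ✓.
All four E1 rules are satisfied.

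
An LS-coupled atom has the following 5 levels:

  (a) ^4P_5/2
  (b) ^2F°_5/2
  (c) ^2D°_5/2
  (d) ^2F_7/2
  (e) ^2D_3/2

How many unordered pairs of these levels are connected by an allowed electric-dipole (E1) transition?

(a)–(b): forbidden (ΔS, ΔL).
(a)–(c): forbidden (ΔS).
(a)–(d): forbidden (parity, ΔS, ΔL).
(a)–(e): forbidden (parity, ΔS).
(b)–(c): forbidden (parity).
(b)–(d): allowed.
(b)–(e): allowed.
(c)–(d): allowed.
(c)–(e): allowed.
(d)–(e): forbidden (parity, ΔJ).
Allowed pairs: 4 of 10.

4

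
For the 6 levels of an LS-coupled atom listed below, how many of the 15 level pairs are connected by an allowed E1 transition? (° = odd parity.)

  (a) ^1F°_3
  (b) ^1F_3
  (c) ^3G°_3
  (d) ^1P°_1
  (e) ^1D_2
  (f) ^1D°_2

(a)–(b): allowed.
(a)–(c): forbidden (parity, ΔS).
(a)–(d): forbidden (parity, ΔL, ΔJ).
(a)–(e): allowed.
(a)–(f): forbidden (parity).
(b)–(c): forbidden (ΔS).
(b)–(d): forbidden (ΔL, ΔJ).
(b)–(e): forbidden (parity).
(b)–(f): allowed.
(c)–(d): forbidden (parity, ΔS, ΔL, ΔJ).
(c)–(e): forbidden (ΔS, ΔL).
(c)–(f): forbidden (parity, ΔS, ΔL).
(d)–(e): allowed.
(d)–(f): forbidden (parity).
(e)–(f): allowed.
Allowed pairs: 5 of 15.

5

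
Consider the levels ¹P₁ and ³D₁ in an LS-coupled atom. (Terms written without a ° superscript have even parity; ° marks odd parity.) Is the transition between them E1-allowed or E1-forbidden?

forbidden

Parity must change: even → even — fails.
ΔS = 0: S: 0 → 1 — fails.
ΔL = 0, ±1 (not L=0↔0): L: 1 → 2, ΔL = +1 — ok.
ΔJ = 0, ±1 (not J=0↔0): J: 1 → 1, ΔJ = +0 — ok.
Rule(s) violated: parity, ΔS.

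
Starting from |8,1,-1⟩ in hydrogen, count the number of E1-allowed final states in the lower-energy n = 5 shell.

4

E1 requires Δl = ±1, so l_f ∈ {0, 2}; with 0 ≤ l_f ≤ n_f−1 = 4, the allowed l_f values are {0, 2}.
For l_f = 0: m_f ∈ {m_i−1, m_i, m_i+1} ∩ [−0, 0] = {0} → 1 state.
For l_f = 2: m_f ∈ {m_i−1, m_i, m_i+1} ∩ [−2, 2] = {-2, -1, 0} → 3 states.
Total: 4.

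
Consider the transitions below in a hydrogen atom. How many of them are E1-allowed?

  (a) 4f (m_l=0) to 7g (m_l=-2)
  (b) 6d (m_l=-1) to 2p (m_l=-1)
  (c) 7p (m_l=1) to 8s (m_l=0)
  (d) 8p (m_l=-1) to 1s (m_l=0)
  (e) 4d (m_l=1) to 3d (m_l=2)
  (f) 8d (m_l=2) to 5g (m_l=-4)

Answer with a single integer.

3

(a) forbidden — Δm_l = -2 (E1 requires Δm_l = 0, ±1)
(b) allowed
(c) allowed
(d) allowed
(e) forbidden — Δl = +0 (E1 requires Δl = ±1)
(f) forbidden — Δl = +2 (E1 requires Δl = ±1); Δm_l = -6 (E1 requires Δm_l = 0, ±1)
Total allowed: 3 of 6.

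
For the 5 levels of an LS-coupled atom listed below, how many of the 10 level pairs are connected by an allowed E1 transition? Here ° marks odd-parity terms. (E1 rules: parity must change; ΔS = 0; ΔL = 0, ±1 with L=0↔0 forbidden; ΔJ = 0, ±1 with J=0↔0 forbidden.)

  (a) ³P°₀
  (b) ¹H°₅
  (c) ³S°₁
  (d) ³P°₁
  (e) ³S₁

2

(a)–(b): forbidden (parity, ΔS, ΔL, ΔJ).
(a)–(c): forbidden (parity).
(a)–(d): forbidden (parity).
(a)–(e): allowed.
(b)–(c): forbidden (parity, ΔS, ΔL, ΔJ).
(b)–(d): forbidden (parity, ΔS, ΔL, ΔJ).
(b)–(e): forbidden (ΔS, ΔL, ΔJ).
(c)–(d): forbidden (parity).
(c)–(e): forbidden (ΔL).
(d)–(e): allowed.
Allowed pairs: 2 of 10.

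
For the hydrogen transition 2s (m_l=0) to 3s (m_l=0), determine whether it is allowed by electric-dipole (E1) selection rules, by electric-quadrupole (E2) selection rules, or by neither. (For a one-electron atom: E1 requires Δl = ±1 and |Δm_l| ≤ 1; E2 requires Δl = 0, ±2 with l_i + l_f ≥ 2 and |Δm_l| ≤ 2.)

Δl = 0 − 0 = +0; l_i + l_f = 0.
Δm_l = +0.
E1 (Δl = ±1, |Δm_l| ≤ 1): not satisfied.
E2 (Δl = 0,±2, l_i+l_f ≥ 2, |Δm_l| ≤ 2): not satisfied.

neither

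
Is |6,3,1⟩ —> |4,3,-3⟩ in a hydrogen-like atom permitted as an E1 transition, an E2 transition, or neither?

Δl = 3 − 3 = +0; l_i + l_f = 6.
Δm_l = -4.
E1 (Δl = ±1, |Δm_l| ≤ 1): not satisfied.
E2 (Δl = 0,±2, l_i+l_f ≥ 2, |Δm_l| ≤ 2): not satisfied.

neither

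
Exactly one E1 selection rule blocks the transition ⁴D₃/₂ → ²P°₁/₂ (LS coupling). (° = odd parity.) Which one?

ΔL = 0, ±1 (not L=0↔0): L: 2 → 1, ΔL = -1 — satisfied.
ΔJ = 0, ±1 (not J=0↔0): J: 3/2 → 1/2, ΔJ = -1 — satisfied.
ΔS = 0: S: 3/2 → 1/2 — violated.
Parity must change: even → odd — satisfied.

the ΔS = 0 rule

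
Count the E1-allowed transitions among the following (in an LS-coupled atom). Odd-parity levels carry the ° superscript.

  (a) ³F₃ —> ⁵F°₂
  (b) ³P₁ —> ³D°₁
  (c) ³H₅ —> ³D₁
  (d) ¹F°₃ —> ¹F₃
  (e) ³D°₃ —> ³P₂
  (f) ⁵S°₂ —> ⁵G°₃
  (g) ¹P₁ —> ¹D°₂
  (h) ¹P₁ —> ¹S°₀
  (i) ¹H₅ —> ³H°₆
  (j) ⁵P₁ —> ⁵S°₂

6

(a) forbidden (ΔS fails)
(b) allowed
(c) forbidden (parity, ΔL, ΔJ fail)
(d) allowed
(e) allowed
(f) forbidden (parity, ΔL fail)
(g) allowed
(h) allowed
(i) forbidden (ΔS fails)
(j) allowed
Total allowed: 6 of 10.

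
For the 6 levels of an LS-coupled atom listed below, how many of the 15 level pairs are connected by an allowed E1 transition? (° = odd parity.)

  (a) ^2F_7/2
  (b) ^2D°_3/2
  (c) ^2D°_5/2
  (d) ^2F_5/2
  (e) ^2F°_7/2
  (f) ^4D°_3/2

(a)–(b): forbidden (ΔJ).
(a)–(c): allowed.
(a)–(d): forbidden (parity).
(a)–(e): allowed.
(a)–(f): forbidden (ΔS, ΔJ).
(b)–(c): forbidden (parity).
(b)–(d): allowed.
(b)–(e): forbidden (parity, ΔJ).
(b)–(f): forbidden (parity, ΔS).
(c)–(d): allowed.
(c)–(e): forbidden (parity).
(c)–(f): forbidden (parity, ΔS).
(d)–(e): allowed.
(d)–(f): forbidden (ΔS).
(e)–(f): forbidden (parity, ΔS, ΔJ).
Allowed pairs: 5 of 15.

5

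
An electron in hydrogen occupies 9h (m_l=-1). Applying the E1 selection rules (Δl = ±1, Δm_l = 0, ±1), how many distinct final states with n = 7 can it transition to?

E1 requires Δl = ±1, so l_f ∈ {4, 6}; with 0 ≤ l_f ≤ n_f−1 = 6, the allowed l_f values are {4, 6}.
For l_f = 4: m_f ∈ {m_i−1, m_i, m_i+1} ∩ [−4, 4] = {-2, -1, 0} → 3 states.
For l_f = 6: m_f ∈ {m_i−1, m_i, m_i+1} ∩ [−6, 6] = {-2, -1, 0} → 3 states.
Total: 6.

6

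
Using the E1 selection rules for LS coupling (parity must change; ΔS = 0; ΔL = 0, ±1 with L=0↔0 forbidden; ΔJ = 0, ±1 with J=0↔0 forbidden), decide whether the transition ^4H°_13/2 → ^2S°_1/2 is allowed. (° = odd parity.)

Initial level: S=3/2, L=5, J=13/2, parity odd. Final level: S=1/2, L=0, J=1/2, parity odd.
Parity must change: odd → odd — ✗.
ΔS = 0: S: 3/2 → 1/2 — ✗.
ΔL = 0, ±1 (not L=0↔0): L: 5 → 0, ΔL = -5 — ✗.
ΔJ = 0, ±1 (not J=0↔0): J: 13/2 → 1/2, ΔJ = -6 — ✗.
Rule(s) violated: parity, ΔS, ΔL, ΔJ.

forbidden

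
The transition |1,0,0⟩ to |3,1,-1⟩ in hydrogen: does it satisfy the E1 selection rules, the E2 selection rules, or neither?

Δl = 1 − 0 = +1; l_i + l_f = 1.
Δm_l = -1.
E1 (Δl = ±1, |Δm_l| ≤ 1): satisfied.
E2 (Δl = 0,±2, l_i+l_f ≥ 2, |Δm_l| ≤ 2): not satisfied.

E1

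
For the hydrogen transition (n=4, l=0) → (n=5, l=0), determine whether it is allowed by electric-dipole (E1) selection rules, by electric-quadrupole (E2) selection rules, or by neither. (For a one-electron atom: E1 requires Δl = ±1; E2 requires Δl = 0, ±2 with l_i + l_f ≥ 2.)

Δl = 0 − 0 = +0; l_i + l_f = 0.
E1 (Δl = ±1): not satisfied.
E2 (Δl = 0,±2, l_i+l_f ≥ 2): not satisfied.

neither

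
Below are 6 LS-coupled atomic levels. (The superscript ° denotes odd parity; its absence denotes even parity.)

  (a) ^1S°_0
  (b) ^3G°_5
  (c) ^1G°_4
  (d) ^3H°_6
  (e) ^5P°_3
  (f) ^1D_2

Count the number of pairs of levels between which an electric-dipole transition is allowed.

(a)–(b): forbidden (parity, ΔS, ΔL, ΔJ).
(a)–(c): forbidden (parity, ΔL, ΔJ).
(a)–(d): forbidden (parity, ΔS, ΔL, ΔJ).
(a)–(e): forbidden (parity, ΔS, ΔJ).
(a)–(f): forbidden (ΔL, ΔJ).
(b)–(c): forbidden (parity, ΔS).
(b)–(d): forbidden (parity).
(b)–(e): forbidden (parity, ΔS, ΔL, ΔJ).
(b)–(f): forbidden (ΔS, ΔL, ΔJ).
(c)–(d): forbidden (parity, ΔS, ΔJ).
(c)–(e): forbidden (parity, ΔS, ΔL).
(c)–(f): forbidden (ΔL, ΔJ).
(d)–(e): forbidden (parity, ΔS, ΔL, ΔJ).
(d)–(f): forbidden (ΔS, ΔL, ΔJ).
(e)–(f): forbidden (ΔS).
Allowed pairs: 0 of 15.

0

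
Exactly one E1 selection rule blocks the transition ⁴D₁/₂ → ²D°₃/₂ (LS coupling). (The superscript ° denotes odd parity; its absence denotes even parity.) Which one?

the ΔS = 0 rule

Parity must change: even → odd — passes.
ΔS = 0: S: 3/2 → 1/2 — fails.
ΔL = 0, ±1 (not L=0↔0): L: 2 → 2, ΔL = +0 — passes.
ΔJ = 0, ±1 (not J=0↔0): J: 1/2 → 3/2, ΔJ = +1 — passes.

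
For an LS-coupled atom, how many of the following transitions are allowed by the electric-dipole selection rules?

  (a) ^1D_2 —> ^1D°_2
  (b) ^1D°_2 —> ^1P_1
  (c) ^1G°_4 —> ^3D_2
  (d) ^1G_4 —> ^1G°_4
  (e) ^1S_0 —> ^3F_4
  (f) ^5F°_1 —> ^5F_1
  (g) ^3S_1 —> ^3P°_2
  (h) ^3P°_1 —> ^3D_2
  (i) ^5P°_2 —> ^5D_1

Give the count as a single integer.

(a) allowed
(b) allowed
(c) forbidden (ΔS, ΔL, ΔJ fail)
(d) allowed
(e) forbidden (parity, ΔS, ΔL, ΔJ fail)
(f) allowed
(g) allowed
(h) allowed
(i) allowed
Total allowed: 7 of 9.

7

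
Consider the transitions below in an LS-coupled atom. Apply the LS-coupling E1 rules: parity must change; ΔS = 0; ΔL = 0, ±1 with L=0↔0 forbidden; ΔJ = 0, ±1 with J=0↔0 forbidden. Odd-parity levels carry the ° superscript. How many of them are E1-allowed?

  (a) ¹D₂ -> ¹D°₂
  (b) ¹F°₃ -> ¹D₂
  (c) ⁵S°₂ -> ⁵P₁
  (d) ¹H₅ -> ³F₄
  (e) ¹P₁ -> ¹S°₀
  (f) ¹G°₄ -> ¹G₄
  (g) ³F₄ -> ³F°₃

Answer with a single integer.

(a) allowed
(b) allowed
(c) allowed
(d) forbidden (parity, ΔS, ΔL fail)
(e) allowed
(f) allowed
(g) allowed
Total allowed: 6 of 7.

6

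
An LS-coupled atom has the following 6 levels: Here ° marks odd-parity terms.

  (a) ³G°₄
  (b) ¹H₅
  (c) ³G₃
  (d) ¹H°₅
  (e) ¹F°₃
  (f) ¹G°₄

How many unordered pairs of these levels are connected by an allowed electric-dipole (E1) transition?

(a)–(b): forbidden (ΔS).
(a)–(c): allowed.
(a)–(d): forbidden (parity, ΔS).
(a)–(e): forbidden (parity, ΔS).
(a)–(f): forbidden (parity, ΔS).
(b)–(c): forbidden (parity, ΔS, ΔJ).
(b)–(d): allowed.
(b)–(e): forbidden (ΔL, ΔJ).
(b)–(f): allowed.
(c)–(d): forbidden (ΔS, ΔJ).
(c)–(e): forbidden (ΔS).
(c)–(f): forbidden (ΔS).
(d)–(e): forbidden (parity, ΔL, ΔJ).
(d)–(f): forbidden (parity).
(e)–(f): forbidden (parity).
Allowed pairs: 3 of 15.

3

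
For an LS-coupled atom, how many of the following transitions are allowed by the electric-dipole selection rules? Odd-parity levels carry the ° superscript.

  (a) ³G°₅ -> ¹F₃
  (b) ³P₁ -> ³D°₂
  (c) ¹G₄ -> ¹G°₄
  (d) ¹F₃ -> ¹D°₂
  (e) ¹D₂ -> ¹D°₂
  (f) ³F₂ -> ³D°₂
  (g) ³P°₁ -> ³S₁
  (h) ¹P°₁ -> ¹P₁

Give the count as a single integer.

(a) forbidden (ΔS, ΔJ fail)
(b) allowed
(c) allowed
(d) allowed
(e) allowed
(f) allowed
(g) allowed
(h) allowed
Total allowed: 7 of 8.

7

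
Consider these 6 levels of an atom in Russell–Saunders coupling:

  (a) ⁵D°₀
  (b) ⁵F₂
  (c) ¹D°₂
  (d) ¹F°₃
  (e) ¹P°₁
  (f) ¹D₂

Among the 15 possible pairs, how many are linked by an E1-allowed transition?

3

(a)–(b): forbidden (ΔJ).
(a)–(c): forbidden (parity, ΔS, ΔJ).
(a)–(d): forbidden (parity, ΔS, ΔJ).
(a)–(e): forbidden (parity, ΔS).
(a)–(f): forbidden (ΔS, ΔJ).
(b)–(c): forbidden (ΔS).
(b)–(d): forbidden (ΔS).
(b)–(e): forbidden (ΔS, ΔL).
(b)–(f): forbidden (parity, ΔS).
(c)–(d): forbidden (parity).
(c)–(e): forbidden (parity).
(c)–(f): allowed.
(d)–(e): forbidden (parity, ΔL, ΔJ).
(d)–(f): allowed.
(e)–(f): allowed.
Allowed pairs: 3 of 15.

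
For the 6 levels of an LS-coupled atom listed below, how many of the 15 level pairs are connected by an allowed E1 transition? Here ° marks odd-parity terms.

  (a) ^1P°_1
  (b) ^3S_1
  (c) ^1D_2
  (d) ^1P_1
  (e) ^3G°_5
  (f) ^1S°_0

(a)–(b): forbidden (ΔS).
(a)–(c): allowed.
(a)–(d): allowed.
(a)–(e): forbidden (parity, ΔS, ΔL, ΔJ).
(a)–(f): forbidden (parity).
(b)–(c): forbidden (parity, ΔS, ΔL).
(b)–(d): forbidden (parity, ΔS).
(b)–(e): forbidden (ΔL, ΔJ).
(b)–(f): forbidden (ΔS, ΔL).
(c)–(d): forbidden (parity).
(c)–(e): forbidden (ΔS, ΔL, ΔJ).
(c)–(f): forbidden (ΔL, ΔJ).
(d)–(e): forbidden (ΔS, ΔL, ΔJ).
(d)–(f): allowed.
(e)–(f): forbidden (parity, ΔS, ΔL, ΔJ).
Allowed pairs: 3 of 15.

3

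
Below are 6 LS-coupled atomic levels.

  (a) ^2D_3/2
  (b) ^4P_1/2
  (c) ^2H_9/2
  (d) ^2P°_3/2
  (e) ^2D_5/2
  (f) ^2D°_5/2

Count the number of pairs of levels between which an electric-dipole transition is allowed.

(a)–(b): forbidden (parity, ΔS).
(a)–(c): forbidden (parity, ΔL, ΔJ).
(a)–(d): allowed.
(a)–(e): forbidden (parity).
(a)–(f): allowed.
(b)–(c): forbidden (parity, ΔS, ΔL, ΔJ).
(b)–(d): forbidden (ΔS).
(b)–(e): forbidden (parity, ΔS, ΔJ).
(b)–(f): forbidden (ΔS, ΔJ).
(c)–(d): forbidden (ΔL, ΔJ).
(c)–(e): forbidden (parity, ΔL, ΔJ).
(c)–(f): forbidden (ΔL, ΔJ).
(d)–(e): allowed.
(d)–(f): forbidden (parity).
(e)–(f): allowed.
Allowed pairs: 4 of 15.

4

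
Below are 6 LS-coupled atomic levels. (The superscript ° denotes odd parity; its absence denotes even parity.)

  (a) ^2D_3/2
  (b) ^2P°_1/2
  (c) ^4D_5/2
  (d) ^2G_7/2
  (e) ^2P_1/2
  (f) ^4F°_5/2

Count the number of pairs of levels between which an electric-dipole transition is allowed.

3

(a)–(b): allowed.
(a)–(c): forbidden (parity, ΔS).
(a)–(d): forbidden (parity, ΔL, ΔJ).
(a)–(e): forbidden (parity).
(a)–(f): forbidden (ΔS).
(b)–(c): forbidden (ΔS, ΔJ).
(b)–(d): forbidden (ΔL, ΔJ).
(b)–(e): allowed.
(b)–(f): forbidden (parity, ΔS, ΔL, ΔJ).
(c)–(d): forbidden (parity, ΔS, ΔL).
(c)–(e): forbidden (parity, ΔS, ΔJ).
(c)–(f): allowed.
(d)–(e): forbidden (parity, ΔL, ΔJ).
(d)–(f): forbidden (ΔS).
(e)–(f): forbidden (ΔS, ΔL, ΔJ).
Allowed pairs: 3 of 15.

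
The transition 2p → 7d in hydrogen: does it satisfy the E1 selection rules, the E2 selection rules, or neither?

E1

Δl = 2 − 1 = +1; l_i + l_f = 3.
E1 (Δl = ±1): satisfied.
E2 (Δl = 0,±2, l_i+l_f ≥ 2): not satisfied.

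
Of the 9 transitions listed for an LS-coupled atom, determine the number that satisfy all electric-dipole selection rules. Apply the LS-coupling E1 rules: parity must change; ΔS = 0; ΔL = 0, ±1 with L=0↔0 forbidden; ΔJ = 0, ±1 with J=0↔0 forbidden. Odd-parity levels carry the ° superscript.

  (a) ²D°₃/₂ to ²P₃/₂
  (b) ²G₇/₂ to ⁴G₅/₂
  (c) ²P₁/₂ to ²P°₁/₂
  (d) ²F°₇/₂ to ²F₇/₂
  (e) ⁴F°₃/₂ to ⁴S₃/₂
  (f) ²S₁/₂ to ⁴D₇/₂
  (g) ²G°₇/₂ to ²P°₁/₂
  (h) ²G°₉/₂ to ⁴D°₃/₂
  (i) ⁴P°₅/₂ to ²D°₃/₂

(a) allowed
(b) forbidden (parity, ΔS fail)
(c) allowed
(d) allowed
(e) forbidden (ΔL fails)
(f) forbidden (parity, ΔS, ΔL, ΔJ fail)
(g) forbidden (parity, ΔL, ΔJ fail)
(h) forbidden (parity, ΔS, ΔL, ΔJ fail)
(i) forbidden (parity, ΔS fail)
Total allowed: 3 of 9.

3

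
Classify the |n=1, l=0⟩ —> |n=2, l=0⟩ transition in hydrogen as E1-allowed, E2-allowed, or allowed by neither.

Δl = 0 − 0 = +0; l_i + l_f = 0.
E1 (Δl = ±1): not satisfied.
E2 (Δl = 0,±2, l_i+l_f ≥ 2): not satisfied.

neither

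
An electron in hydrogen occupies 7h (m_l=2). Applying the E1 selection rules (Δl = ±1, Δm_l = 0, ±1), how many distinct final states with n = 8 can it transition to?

6

E1 requires Δl = ±1, so l_f ∈ {4, 6}; with 0 ≤ l_f ≤ n_f−1 = 7, the allowed l_f values are {4, 6}.
For l_f = 4: m_f ∈ {m_i−1, m_i, m_i+1} ∩ [−4, 4] = {1, 2, 3} → 3 states.
For l_f = 6: m_f ∈ {m_i−1, m_i, m_i+1} ∩ [−6, 6] = {1, 2, 3} → 3 states.
Total: 6.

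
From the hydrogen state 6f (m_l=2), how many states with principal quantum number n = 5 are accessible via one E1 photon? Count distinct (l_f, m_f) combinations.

5

E1 requires Δl = ±1, so l_f ∈ {2, 4}; with 0 ≤ l_f ≤ n_f−1 = 4, the allowed l_f values are {2, 4}.
For l_f = 2: m_f ∈ {m_i−1, m_i, m_i+1} ∩ [−2, 2] = {1, 2} → 2 states.
For l_f = 4: m_f ∈ {m_i−1, m_i, m_i+1} ∩ [−4, 4] = {1, 2, 3} → 3 states.
Total: 5.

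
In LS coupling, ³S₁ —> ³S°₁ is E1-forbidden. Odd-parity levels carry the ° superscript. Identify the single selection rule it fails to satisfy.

the L=0 ↔ L=0 exclusion

ΔS = 0: S: 1 → 1 — ✓.
Parity must change: even → odd — ✓.
ΔL = 0, ±1 (not L=0↔0): L: 0 → 0, ΔL = +0 — ✗.
ΔJ = 0, ±1 (not J=0↔0): J: 1 → 1, ΔJ = +0 — ✓.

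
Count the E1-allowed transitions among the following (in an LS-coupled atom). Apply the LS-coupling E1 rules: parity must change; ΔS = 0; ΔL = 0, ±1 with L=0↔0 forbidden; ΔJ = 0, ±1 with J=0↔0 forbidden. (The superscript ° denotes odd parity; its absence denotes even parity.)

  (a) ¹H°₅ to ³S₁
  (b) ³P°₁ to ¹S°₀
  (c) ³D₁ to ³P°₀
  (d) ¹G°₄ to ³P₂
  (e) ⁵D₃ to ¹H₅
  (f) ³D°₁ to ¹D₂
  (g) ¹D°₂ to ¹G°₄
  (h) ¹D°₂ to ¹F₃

2

(a) forbidden (ΔS, ΔL, ΔJ fail)
(b) forbidden (parity, ΔS fail)
(c) allowed
(d) forbidden (ΔS, ΔL, ΔJ fail)
(e) forbidden (parity, ΔS, ΔL, ΔJ fail)
(f) forbidden (ΔS fails)
(g) forbidden (parity, ΔL, ΔJ fail)
(h) allowed
Total allowed: 2 of 8.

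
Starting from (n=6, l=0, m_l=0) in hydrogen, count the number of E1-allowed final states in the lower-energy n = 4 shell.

E1 requires Δl = ±1, so l_f ∈ {-1, 1}; with 0 ≤ l_f ≤ n_f−1 = 3, the allowed l_f values are {1}.
For l_f = 1: m_f ∈ {m_i−1, m_i, m_i+1} ∩ [−1, 1] = {-1, 0, 1} → 3 states.
Total: 3.

3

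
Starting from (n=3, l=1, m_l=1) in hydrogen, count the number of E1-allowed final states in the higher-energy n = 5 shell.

E1 requires Δl = ±1, so l_f ∈ {0, 2}; with 0 ≤ l_f ≤ n_f−1 = 4, the allowed l_f values are {0, 2}.
For l_f = 0: m_f ∈ {m_i−1, m_i, m_i+1} ∩ [−0, 0] = {0} → 1 state.
For l_f = 2: m_f ∈ {m_i−1, m_i, m_i+1} ∩ [−2, 2] = {0, 1, 2} → 3 states.
Total: 4.

4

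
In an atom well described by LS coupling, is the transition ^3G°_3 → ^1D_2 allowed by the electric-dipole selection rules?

Initial level: S=1, L=4, J=3, parity odd. Final level: S=0, L=2, J=2, parity even.
Parity must change: odd → even — satisfied.
ΔS = 0: S: 1 → 0 — violated.
ΔL = 0, ±1 (not L=0↔0): L: 4 → 2, ΔL = -2 — violated.
ΔJ = 0, ±1 (not J=0↔0): J: 3 → 2, ΔJ = -1 — satisfied.
Rule(s) violated: ΔS, ΔL.

forbidden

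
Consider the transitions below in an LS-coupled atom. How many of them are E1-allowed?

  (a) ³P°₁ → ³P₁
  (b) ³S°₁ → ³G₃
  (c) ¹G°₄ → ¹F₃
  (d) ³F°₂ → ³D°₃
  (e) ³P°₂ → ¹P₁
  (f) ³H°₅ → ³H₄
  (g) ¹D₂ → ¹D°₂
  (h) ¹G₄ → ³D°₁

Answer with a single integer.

4

(a) allowed
(b) forbidden (ΔL, ΔJ fail)
(c) allowed
(d) forbidden (parity fails)
(e) forbidden (ΔS fails)
(f) allowed
(g) allowed
(h) forbidden (ΔS, ΔL, ΔJ fail)
Total allowed: 4 of 8.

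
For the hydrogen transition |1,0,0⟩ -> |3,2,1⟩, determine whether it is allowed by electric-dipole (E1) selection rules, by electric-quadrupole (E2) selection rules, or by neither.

E2

Δl = 2 − 0 = +2; l_i + l_f = 2.
Δm_l = +1.
E1 (Δl = ±1, |Δm_l| ≤ 1): not satisfied.
E2 (Δl = 0,±2, l_i+l_f ≥ 2, |Δm_l| ≤ 2): satisfied.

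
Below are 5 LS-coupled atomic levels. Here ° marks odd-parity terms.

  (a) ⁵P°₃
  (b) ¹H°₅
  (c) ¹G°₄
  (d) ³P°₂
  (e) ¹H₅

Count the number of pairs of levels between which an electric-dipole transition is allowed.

(a)–(b): forbidden (parity, ΔS, ΔL, ΔJ).
(a)–(c): forbidden (parity, ΔS, ΔL).
(a)–(d): forbidden (parity, ΔS).
(a)–(e): forbidden (ΔS, ΔL, ΔJ).
(b)–(c): forbidden (parity).
(b)–(d): forbidden (parity, ΔS, ΔL, ΔJ).
(b)–(e): allowed.
(c)–(d): forbidden (parity, ΔS, ΔL, ΔJ).
(c)–(e): allowed.
(d)–(e): forbidden (ΔS, ΔL, ΔJ).
Allowed pairs: 2 of 10.

2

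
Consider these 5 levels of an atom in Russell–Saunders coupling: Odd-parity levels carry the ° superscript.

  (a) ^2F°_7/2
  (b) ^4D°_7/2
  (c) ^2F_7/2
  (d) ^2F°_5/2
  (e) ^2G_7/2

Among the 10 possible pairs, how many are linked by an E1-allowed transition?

(a)–(b): forbidden (parity, ΔS).
(a)–(c): allowed.
(a)–(d): forbidden (parity).
(a)–(e): allowed.
(b)–(c): forbidden (ΔS).
(b)–(d): forbidden (parity, ΔS).
(b)–(e): forbidden (ΔS, ΔL).
(c)–(d): allowed.
(c)–(e): forbidden (parity).
(d)–(e): allowed.
Allowed pairs: 4 of 10.

4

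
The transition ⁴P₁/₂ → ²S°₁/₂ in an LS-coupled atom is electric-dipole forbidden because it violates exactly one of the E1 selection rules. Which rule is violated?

Parity must change: even → odd — satisfied.
ΔJ = 0, ±1 (not J=0↔0): J: 1/2 → 1/2, ΔJ = +0 — satisfied.
ΔS = 0: S: 3/2 → 1/2 — violated.
ΔL = 0, ±1 (not L=0↔0): L: 1 → 0, ΔL = -1 — satisfied.

the ΔS = 0 rule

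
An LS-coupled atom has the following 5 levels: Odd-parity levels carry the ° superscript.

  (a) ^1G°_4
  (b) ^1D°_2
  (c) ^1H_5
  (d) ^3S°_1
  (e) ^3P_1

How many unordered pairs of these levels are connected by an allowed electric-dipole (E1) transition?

2

(a)–(b): forbidden (parity, ΔL, ΔJ).
(a)–(c): allowed.
(a)–(d): forbidden (parity, ΔS, ΔL, ΔJ).
(a)–(e): forbidden (ΔS, ΔL, ΔJ).
(b)–(c): forbidden (ΔL, ΔJ).
(b)–(d): forbidden (parity, ΔS, ΔL).
(b)–(e): forbidden (ΔS).
(c)–(d): forbidden (ΔS, ΔL, ΔJ).
(c)–(e): forbidden (parity, ΔS, ΔL, ΔJ).
(d)–(e): allowed.
Allowed pairs: 2 of 10.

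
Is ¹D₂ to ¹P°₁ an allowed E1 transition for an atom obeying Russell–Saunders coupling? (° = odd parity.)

allowed

Parity must change: even → odd — ✓.
ΔS = 0: S: 0 → 0 — ✓.
ΔL = 0, ±1 (not L=0↔0): L: 2 → 1, ΔL = -1 — ✓.
ΔJ = 0, ±1 (not J=0↔0): J: 2 → 1, ΔJ = -1 — ✓.
All four E1 rules are satisfied.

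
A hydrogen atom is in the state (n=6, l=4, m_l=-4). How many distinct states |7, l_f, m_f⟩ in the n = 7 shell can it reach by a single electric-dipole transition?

4

E1 requires Δl = ±1, so l_f ∈ {3, 5}; with 0 ≤ l_f ≤ n_f−1 = 6, the allowed l_f values are {3, 5}.
For l_f = 3: m_f ∈ {m_i−1, m_i, m_i+1} ∩ [−3, 3] = {-3} → 1 state.
For l_f = 5: m_f ∈ {m_i−1, m_i, m_i+1} ∩ [−5, 5] = {-5, -4, -3} → 3 states.
Total: 4.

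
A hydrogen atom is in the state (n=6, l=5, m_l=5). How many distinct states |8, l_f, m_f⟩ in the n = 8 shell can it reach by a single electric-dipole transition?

4

E1 requires Δl = ±1, so l_f ∈ {4, 6}; with 0 ≤ l_f ≤ n_f−1 = 7, the allowed l_f values are {4, 6}.
For l_f = 4: m_f ∈ {m_i−1, m_i, m_i+1} ∩ [−4, 4] = {4} → 1 state.
For l_f = 6: m_f ∈ {m_i−1, m_i, m_i+1} ∩ [−6, 6] = {4, 5, 6} → 3 states.
Total: 4.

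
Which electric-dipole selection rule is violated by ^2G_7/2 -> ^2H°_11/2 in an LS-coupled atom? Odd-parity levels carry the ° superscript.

Initial level: S=1/2, L=4, J=7/2, parity even. Final level: S=1/2, L=5, J=11/2, parity odd.
ΔS = 0: S: 1/2 → 1/2 — ok.
ΔJ = 0, ±1 (not J=0↔0): J: 7/2 → 11/2, ΔJ = +2 — fails.
ΔL = 0, ±1 (not L=0↔0): L: 4 → 5, ΔL = +1 — ok.
Parity must change: even → odd — ok.

the ΔJ = 0, ±1 rule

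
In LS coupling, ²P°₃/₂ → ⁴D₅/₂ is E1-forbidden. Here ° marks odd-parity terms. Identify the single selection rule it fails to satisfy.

Initial level: S=1/2, L=1, J=3/2, parity odd. Final level: S=3/2, L=2, J=5/2, parity even.
Parity must change: odd → even — passes.
ΔS = 0: S: 1/2 → 3/2 — fails.
ΔL = 0, ±1 (not L=0↔0): L: 1 → 2, ΔL = +1 — passes.
ΔJ = 0, ±1 (not J=0↔0): J: 3/2 → 5/2, ΔJ = +1 — passes.

the ΔS = 0 rule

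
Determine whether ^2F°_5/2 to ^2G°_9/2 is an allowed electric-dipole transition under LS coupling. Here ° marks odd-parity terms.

Initial level: S=1/2, L=3, J=5/2, parity odd. Final level: S=1/2, L=4, J=9/2, parity odd.
ΔJ = 0, ±1 (not J=0↔0): J: 5/2 → 9/2, ΔJ = +2 — ✗.
ΔS = 0: S: 1/2 → 1/2 — ✓.
ΔL = 0, ±1 (not L=0↔0): L: 3 → 4, ΔL = +1 — ✓.
Parity must change: odd → odd — ✗.
Rule(s) violated: parity, ΔJ.

forbidden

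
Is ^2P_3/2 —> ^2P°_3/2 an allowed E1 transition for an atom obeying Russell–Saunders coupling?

allowed

Initial level: S=1/2, L=1, J=3/2, parity even. Final level: S=1/2, L=1, J=3/2, parity odd.
Parity must change: even → odd — ✓.
ΔS = 0: S: 1/2 → 1/2 — ✓.
ΔL = 0, ±1 (not L=0↔0): L: 1 → 1, ΔL = +0 — ✓.
ΔJ = 0, ±1 (not J=0↔0): J: 3/2 → 3/2, ΔJ = +0 — ✓.
All four E1 rules are satisfied.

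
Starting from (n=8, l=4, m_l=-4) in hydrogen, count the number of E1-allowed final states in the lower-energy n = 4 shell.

E1 requires Δl = ±1, so l_f ∈ {3, 5}; with 0 ≤ l_f ≤ n_f−1 = 3, the allowed l_f values are {3}.
For l_f = 3: m_f ∈ {m_i−1, m_i, m_i+1} ∩ [−3, 3] = {-3} → 1 state.
Total: 1.

1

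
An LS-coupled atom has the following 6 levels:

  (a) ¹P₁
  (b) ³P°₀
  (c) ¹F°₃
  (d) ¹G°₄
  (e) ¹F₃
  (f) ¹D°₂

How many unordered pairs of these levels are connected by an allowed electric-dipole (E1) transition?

(a)–(b): forbidden (ΔS).
(a)–(c): forbidden (ΔL, ΔJ).
(a)–(d): forbidden (ΔL, ΔJ).
(a)–(e): forbidden (parity, ΔL, ΔJ).
(a)–(f): allowed.
(b)–(c): forbidden (parity, ΔS, ΔL, ΔJ).
(b)–(d): forbidden (parity, ΔS, ΔL, ΔJ).
(b)–(e): forbidden (ΔS, ΔL, ΔJ).
(b)–(f): forbidden (parity, ΔS, ΔJ).
(c)–(d): forbidden (parity).
(c)–(e): allowed.
(c)–(f): forbidden (parity).
(d)–(e): allowed.
(d)–(f): forbidden (parity, ΔL, ΔJ).
(e)–(f): allowed.
Allowed pairs: 4 of 15.

4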